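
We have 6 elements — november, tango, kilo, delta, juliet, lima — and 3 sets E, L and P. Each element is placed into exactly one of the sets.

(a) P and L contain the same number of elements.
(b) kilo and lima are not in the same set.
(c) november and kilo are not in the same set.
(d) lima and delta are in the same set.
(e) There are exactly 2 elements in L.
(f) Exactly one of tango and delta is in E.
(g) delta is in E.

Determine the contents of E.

E = {delta, lima}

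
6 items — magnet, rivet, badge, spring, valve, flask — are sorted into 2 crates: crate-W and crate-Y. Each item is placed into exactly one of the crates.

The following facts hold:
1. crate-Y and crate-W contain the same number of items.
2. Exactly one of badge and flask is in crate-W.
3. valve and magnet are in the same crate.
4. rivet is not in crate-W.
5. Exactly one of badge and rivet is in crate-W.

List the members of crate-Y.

crate-Y = {flask, rivet, spring}

From (4): rivet ∉ crate-W.
(5) (exactly one): badge ∈ crate-W.
Only one crate left: rivet ∈ crate-Y.
(2) (exactly one): flask ∉ crate-W.
Only one crate left: flask ∈ crate-Y.
Suppose magnet ∈ crate-Y: no assignment then satisfies all the clues, so magnet ∉ crate-Y.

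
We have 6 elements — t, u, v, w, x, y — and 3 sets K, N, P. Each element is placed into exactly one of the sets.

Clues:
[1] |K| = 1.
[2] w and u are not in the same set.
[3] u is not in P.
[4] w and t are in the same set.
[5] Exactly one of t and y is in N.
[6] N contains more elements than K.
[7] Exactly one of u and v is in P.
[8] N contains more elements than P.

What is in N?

N = {t, w, x}

From (3): u ∉ P.
(7) (exactly one): v ∈ P.
Suppose t ∉ N: no assignment then satisfies all the clues, so t ∈ N.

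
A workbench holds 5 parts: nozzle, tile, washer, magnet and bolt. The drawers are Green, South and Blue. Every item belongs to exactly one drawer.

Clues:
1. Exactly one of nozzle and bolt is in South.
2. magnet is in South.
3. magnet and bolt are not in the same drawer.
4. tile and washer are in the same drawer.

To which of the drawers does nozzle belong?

From (2): magnet ∈ South.
(3): bolt ∉ South.
(1) (exactly one): nozzle ∈ South.

nozzle: South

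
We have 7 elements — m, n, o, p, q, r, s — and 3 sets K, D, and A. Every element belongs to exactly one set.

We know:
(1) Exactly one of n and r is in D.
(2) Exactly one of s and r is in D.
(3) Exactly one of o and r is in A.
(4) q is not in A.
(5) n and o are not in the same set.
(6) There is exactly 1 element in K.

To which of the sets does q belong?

From (4): q ∉ A.
Suppose q ∈ K: no assignment then satisfies all the clues, so q ∉ K.

q: D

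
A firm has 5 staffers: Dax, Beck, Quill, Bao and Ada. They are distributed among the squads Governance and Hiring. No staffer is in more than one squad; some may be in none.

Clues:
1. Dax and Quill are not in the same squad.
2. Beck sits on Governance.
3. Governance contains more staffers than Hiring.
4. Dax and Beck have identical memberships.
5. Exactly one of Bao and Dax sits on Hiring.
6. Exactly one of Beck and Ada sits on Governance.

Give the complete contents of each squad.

Governance = {Beck, Dax}; Hiring = {Bao}

From (2): Beck ∈ Governance.
(4): Dax matches Beck: Dax ∈ Governance.
(5) (exactly one): Bao ∈ Hiring.
(6) (exactly one): Ada ∉ Governance.
(1): Quill ∉ Governance.
Suppose Quill ∈ Hiring: no assignment then satisfies all the clues, so Quill ∉ Hiring.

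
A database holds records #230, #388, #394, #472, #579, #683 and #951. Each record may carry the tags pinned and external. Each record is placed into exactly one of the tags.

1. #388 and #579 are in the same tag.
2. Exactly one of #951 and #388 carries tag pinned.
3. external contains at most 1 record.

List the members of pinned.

pinned = {#230, #388, #394, #472, #579, #683}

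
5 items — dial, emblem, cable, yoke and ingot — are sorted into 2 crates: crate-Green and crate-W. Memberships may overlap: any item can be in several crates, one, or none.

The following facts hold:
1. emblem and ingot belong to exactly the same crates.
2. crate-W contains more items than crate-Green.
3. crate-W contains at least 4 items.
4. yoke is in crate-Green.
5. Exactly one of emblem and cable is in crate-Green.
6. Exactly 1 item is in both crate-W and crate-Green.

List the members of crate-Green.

crate-Green = {cable, yoke}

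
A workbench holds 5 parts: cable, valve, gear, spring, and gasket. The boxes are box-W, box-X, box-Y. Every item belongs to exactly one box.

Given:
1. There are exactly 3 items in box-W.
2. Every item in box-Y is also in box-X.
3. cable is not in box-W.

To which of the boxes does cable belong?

From (3): cable ∉ box-W.
Suppose cable ∉ box-X: no assignment then satisfies all the clues, so cable ∈ box-X.

cable: box-X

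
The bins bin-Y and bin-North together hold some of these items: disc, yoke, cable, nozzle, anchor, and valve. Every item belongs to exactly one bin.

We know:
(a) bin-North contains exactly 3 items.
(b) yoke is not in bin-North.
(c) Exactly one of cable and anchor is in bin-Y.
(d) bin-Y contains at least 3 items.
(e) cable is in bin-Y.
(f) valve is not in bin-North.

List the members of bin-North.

From (b): yoke ∉ bin-North.
From (e): cable ∈ bin-Y.
From (f): valve ∉ bin-North.
(a): only 3 candidates remain for bin-North, so all are in.
(d): only 3 candidates remain for bin-Y, so all are in.

bin-North = {anchor, disc, nozzle}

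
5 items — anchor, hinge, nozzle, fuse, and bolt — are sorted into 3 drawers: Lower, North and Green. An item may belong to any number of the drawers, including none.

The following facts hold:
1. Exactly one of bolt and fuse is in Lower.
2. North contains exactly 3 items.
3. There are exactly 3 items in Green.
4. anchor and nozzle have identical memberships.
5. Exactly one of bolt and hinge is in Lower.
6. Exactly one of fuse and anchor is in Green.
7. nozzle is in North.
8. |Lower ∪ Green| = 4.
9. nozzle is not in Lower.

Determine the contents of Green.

Green = {anchor, hinge, nozzle}

From (7): nozzle ∈ North.
From (9): nozzle ∉ Lower.
(4): anchor matches nozzle: anchor ∉ Lower.
(4): anchor matches nozzle: anchor ∈ North.
Suppose anchor ∉ Green: no assignment then satisfies all the clues, so anchor ∈ Green.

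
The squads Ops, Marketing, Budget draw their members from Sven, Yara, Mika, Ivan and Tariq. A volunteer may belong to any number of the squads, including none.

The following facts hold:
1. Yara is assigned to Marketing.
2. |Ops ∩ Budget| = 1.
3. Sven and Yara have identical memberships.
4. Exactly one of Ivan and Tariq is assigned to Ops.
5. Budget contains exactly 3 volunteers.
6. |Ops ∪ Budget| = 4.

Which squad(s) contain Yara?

Yara: Budget, Marketing

From (1): Yara ∈ Marketing.
(3): Sven matches Yara: Sven ∈ Marketing.
Suppose Yara ∈ Ops: no assignment then satisfies all the clues, so Yara ∉ Ops.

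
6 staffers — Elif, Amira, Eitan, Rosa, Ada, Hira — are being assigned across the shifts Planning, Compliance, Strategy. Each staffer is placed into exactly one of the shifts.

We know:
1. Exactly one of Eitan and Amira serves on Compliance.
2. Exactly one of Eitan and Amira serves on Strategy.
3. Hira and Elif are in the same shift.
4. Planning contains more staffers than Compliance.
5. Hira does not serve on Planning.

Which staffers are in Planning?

Planning = {Ada, Rosa}

From (5): Hira ∉ Planning.
(3): Elif matches Hira: Elif ∉ Planning.
Suppose Amira ∈ Planning: no assignment then satisfies all the clues, so Amira ∉ Planning.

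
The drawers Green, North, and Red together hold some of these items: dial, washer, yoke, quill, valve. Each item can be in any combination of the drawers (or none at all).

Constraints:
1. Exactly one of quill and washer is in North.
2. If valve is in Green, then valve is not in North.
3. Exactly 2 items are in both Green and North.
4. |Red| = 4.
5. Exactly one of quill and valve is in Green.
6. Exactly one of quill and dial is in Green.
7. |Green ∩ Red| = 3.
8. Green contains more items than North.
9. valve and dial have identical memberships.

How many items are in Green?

4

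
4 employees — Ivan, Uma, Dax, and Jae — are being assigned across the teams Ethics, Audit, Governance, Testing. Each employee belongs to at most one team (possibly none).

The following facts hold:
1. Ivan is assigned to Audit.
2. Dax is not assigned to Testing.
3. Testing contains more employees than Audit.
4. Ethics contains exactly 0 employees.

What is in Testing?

Testing = {Jae, Uma}

From (1): Ivan ∈ Audit.
From (2): Dax ∉ Testing.
(4): Ethics already has 0, so the rest are out.
Suppose Uma ∉ Testing: no assignment then satisfies all the clues, so Uma ∈ Testing.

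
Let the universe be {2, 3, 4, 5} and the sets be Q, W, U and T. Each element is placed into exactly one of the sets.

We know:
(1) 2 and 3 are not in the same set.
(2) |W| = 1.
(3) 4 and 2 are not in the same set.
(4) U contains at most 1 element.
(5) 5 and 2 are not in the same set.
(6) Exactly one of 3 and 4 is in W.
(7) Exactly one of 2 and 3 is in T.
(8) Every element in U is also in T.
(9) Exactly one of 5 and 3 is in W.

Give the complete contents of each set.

Q = {4, 5}; W = {3}; U = {}; T = {2}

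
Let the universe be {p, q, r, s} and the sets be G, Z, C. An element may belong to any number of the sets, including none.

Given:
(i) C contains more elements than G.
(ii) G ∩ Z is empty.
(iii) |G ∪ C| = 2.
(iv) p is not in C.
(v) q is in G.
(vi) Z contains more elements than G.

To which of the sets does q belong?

q: C, G

From (iv): p ∉ C.
From (v): q ∈ G.
(ii) (disjoint): q ∉ Z.
Suppose q ∉ C: no assignment then satisfies all the clues, so q ∈ C.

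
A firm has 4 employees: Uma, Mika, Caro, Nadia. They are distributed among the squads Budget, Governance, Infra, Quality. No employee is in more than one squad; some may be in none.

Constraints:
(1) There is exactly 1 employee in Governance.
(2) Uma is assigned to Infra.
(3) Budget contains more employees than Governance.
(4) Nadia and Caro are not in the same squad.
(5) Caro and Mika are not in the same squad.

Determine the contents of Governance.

Governance = {Caro}

From (2): Uma ∈ Infra.
Suppose Mika ∈ Governance: no assignment then satisfies all the clues, so Mika ∉ Governance.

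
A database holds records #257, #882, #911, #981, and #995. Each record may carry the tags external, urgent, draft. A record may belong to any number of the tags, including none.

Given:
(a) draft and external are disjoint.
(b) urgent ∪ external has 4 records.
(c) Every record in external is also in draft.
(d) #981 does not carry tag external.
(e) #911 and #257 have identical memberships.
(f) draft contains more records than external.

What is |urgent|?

4

From (d): #981 ∉ external.
Suppose #257 ∈ external: no assignment then satisfies all the clues, so #257 ∉ external.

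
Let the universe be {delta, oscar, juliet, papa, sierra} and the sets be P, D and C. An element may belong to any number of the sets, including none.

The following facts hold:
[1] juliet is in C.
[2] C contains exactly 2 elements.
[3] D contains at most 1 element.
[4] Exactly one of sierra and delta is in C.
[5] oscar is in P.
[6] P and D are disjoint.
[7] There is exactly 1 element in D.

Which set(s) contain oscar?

oscar: P

From (1): juliet ∈ C.
From (5): oscar ∈ P.
(6) (disjoint): oscar ∉ D.
Suppose oscar ∈ C: no assignment then satisfies all the clues, so oscar ∉ C.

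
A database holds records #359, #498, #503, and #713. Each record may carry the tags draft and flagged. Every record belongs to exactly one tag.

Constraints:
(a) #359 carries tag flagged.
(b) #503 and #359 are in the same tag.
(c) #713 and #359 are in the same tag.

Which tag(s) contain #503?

From (a): #359 ∈ flagged.
(b): #503 matches #359: #503 ∉ draft.
(b): #503 matches #359: #503 ∈ flagged.
(c): #713 matches #359: #713 ∉ draft.
(c): #713 matches #359: #713 ∈ flagged.

#503: flagged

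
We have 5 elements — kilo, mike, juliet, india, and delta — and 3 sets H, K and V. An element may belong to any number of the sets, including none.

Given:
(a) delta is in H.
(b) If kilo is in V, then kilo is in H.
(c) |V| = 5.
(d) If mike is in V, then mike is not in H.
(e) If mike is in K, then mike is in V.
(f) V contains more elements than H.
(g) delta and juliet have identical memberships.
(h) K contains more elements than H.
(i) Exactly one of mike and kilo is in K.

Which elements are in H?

H = {delta, juliet, kilo}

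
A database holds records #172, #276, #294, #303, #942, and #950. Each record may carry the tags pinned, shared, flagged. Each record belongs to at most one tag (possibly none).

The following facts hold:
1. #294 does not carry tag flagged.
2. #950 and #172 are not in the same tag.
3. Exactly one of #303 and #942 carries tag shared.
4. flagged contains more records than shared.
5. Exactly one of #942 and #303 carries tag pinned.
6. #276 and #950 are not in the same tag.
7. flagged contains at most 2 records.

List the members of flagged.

flagged = {#172, #276}

From (1): #294 ∉ flagged.
Suppose #172 ∉ flagged: no assignment then satisfies all the clues, so #172 ∈ flagged.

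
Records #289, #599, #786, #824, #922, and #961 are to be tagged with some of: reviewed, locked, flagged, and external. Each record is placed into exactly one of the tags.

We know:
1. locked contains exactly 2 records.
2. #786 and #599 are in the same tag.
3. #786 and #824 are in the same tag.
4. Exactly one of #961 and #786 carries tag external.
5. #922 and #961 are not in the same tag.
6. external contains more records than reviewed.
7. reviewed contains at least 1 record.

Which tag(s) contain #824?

#824: external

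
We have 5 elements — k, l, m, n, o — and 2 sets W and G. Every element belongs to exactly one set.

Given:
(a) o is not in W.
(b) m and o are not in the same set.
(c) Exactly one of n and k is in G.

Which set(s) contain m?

m: W

From (a): o ∉ W.
Only one set left: o ∈ G.
(b): m ∉ G.
Only one set left: m ∈ W.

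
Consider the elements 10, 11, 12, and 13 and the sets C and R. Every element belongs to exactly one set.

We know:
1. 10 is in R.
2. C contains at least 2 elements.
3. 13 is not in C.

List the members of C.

From (1): 10 ∈ R.
From (3): 13 ∉ C.
(2): only 2 candidates remain for C, so all are in.
Only one set left: 13 ∈ R.

C = {11, 12}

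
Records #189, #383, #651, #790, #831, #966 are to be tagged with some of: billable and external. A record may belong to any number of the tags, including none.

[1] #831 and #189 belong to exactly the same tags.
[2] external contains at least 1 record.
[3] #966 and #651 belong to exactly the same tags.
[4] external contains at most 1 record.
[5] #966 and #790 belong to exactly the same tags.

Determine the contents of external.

external = {#383}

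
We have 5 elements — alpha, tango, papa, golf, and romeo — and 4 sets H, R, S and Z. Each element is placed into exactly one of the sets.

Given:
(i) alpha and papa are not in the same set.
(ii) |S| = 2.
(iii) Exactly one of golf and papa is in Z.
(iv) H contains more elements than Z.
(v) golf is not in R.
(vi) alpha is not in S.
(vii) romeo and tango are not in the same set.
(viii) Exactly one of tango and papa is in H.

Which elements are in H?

H = {alpha, tango}

From (v): golf ∉ R.
From (vi): alpha ∉ S.
Suppose alpha ∉ H: no assignment then satisfies all the clues, so alpha ∈ H.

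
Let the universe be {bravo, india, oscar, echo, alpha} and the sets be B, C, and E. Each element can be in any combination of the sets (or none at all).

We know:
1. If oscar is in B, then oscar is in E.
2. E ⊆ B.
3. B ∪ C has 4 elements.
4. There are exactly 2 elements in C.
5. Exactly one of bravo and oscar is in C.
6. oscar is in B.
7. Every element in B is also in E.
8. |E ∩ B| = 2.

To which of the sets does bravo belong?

bravo: C

From (6): oscar ∈ B.
(1): oscar ∈ E.
Suppose bravo ∈ B: no assignment then satisfies all the clues, so bravo ∉ B.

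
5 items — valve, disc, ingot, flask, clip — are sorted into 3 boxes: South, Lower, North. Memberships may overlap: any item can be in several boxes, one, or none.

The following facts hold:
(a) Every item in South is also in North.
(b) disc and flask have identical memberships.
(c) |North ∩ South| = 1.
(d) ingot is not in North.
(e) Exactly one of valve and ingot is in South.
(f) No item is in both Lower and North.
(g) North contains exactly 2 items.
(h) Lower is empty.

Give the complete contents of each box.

South = {valve}; Lower = {}; North = {clip, valve}

From (d): ingot ∉ North.
(a) contrapositive: ingot ∉ South.
(e) (exactly one): valve ∈ South.
(h): Lower already has 0, so the rest are out.
(a) with valve ∈ South: valve ∈ North.
Suppose disc ∈ South: no assignment then satisfies all the clues, so disc ∉ South.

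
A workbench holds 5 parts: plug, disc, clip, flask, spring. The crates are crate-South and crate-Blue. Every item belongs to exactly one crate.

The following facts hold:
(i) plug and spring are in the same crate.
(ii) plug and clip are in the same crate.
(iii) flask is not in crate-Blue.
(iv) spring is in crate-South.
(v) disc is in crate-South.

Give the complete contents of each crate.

crate-South = {clip, disc, flask, plug, spring}; crate-Blue = {}

From (iii): flask ∉ crate-Blue.
From (iv): spring ∈ crate-South.
From (v): disc ∈ crate-South.
(i): plug matches spring: plug ∈ crate-South.
(ii): clip matches plug: clip ∈ crate-South.
Only one crate left: flask ∈ crate-South.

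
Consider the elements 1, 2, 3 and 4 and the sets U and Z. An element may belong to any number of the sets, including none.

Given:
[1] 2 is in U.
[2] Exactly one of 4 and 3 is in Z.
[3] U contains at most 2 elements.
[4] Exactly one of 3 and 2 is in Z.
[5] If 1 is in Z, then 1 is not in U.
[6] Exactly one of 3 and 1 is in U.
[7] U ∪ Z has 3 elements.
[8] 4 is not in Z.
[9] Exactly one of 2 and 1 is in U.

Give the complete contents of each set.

U = {2, 3}; Z = {1, 3}

From (1): 2 ∈ U.
From (8): 4 ∉ Z.
(2) (exactly one): 3 ∈ Z.
(4) (exactly one): 2 ∉ Z.
(9) (exactly one): 1 ∉ U.
(6) (exactly one): 3 ∈ U.
(3): U already has 2, so the rest are out.
Suppose 1 ∉ Z: no assignment then satisfies all the clues, so 1 ∈ Z.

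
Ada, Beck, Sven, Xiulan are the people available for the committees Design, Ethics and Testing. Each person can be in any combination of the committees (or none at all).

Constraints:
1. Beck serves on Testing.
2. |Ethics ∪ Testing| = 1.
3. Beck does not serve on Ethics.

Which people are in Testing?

Testing = {Beck}

From (1): Beck ∈ Testing.
From (3): Beck ∉ Ethics.
Suppose Ada ∈ Testing: no assignment then satisfies all the clues, so Ada ∉ Testing.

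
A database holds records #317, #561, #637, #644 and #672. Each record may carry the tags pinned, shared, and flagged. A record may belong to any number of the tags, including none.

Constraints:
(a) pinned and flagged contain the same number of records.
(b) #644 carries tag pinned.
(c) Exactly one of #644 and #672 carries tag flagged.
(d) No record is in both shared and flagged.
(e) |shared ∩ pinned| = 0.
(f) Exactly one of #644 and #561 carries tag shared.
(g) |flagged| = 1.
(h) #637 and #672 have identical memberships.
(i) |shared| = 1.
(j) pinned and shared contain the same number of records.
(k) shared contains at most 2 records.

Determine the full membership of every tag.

pinned = {#644}; shared = {#561}; flagged = {#644}

From (b): #644 ∈ pinned.
Suppose #317 ∈ pinned: no assignment then satisfies all the clues, so #317 ∉ pinned.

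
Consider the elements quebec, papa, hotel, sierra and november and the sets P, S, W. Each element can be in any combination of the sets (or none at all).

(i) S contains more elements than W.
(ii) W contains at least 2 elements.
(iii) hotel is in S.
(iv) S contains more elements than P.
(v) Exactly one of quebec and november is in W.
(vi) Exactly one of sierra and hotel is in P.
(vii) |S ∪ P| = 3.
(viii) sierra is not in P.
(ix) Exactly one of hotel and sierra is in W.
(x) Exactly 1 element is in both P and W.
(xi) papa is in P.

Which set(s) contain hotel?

From (iii): hotel ∈ S.
From (viii): sierra ∉ P.
From (xi): papa ∈ P.
(vi) (exactly one): hotel ∈ P.
Suppose hotel ∉ W: no assignment then satisfies all the clues, so hotel ∈ W.

hotel: P, S, W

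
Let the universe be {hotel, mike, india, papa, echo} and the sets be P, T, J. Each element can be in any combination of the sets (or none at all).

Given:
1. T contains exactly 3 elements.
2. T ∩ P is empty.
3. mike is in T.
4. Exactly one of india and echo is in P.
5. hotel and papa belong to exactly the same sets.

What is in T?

T = {hotel, mike, papa}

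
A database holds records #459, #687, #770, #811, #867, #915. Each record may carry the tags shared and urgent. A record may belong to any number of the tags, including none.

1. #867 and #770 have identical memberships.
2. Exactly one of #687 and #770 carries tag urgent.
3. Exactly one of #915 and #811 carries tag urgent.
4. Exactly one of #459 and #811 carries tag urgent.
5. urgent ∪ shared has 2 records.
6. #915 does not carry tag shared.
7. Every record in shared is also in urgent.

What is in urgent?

urgent = {#687, #811}

From (6): #915 ∉ shared.
Suppose #459 ∈ urgent: no assignment then satisfies all the clues, so #459 ∉ urgent.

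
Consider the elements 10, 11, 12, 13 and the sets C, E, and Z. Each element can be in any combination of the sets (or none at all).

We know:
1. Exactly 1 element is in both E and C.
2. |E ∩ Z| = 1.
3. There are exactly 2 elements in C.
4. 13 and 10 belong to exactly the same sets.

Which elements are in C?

C = {11, 12}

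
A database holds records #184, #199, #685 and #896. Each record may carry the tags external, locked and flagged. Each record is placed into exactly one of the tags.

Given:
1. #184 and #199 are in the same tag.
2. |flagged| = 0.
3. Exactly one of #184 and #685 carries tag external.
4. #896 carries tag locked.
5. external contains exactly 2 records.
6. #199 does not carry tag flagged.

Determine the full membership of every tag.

external = {#184, #199}; locked = {#685, #896}; flagged = {}

From (4): #896 ∈ locked.
From (6): #199 ∉ flagged.
(1): #184 matches #199: #184 ∉ flagged.
(2): flagged already has 0, so the rest are out.
Suppose #184 ∉ external: no assignment then satisfies all the clues, so #184 ∈ external.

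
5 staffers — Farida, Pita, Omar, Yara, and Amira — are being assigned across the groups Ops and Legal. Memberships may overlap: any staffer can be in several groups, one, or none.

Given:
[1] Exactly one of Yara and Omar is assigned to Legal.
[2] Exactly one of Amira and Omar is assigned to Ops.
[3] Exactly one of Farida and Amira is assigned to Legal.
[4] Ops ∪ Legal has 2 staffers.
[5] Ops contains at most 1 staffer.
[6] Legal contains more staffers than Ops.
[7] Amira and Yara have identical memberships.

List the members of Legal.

Legal = {Farida, Omar}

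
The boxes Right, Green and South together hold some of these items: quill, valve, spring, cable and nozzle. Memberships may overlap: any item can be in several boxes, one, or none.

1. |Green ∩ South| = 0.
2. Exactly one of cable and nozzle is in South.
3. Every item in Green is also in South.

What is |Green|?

0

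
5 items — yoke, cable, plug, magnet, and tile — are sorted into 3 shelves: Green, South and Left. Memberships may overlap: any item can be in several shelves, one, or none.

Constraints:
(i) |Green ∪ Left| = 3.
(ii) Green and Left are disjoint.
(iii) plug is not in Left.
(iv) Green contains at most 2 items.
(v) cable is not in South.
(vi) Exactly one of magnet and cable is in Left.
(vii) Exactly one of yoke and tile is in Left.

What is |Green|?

1

From (iii): plug ∉ Left.
From (v): cable ∉ South.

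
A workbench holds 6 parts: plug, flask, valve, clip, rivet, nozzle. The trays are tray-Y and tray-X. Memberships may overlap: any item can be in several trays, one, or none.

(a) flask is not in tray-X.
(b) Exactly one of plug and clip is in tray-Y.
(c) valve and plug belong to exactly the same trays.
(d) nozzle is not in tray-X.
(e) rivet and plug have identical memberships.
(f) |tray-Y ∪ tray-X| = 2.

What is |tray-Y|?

2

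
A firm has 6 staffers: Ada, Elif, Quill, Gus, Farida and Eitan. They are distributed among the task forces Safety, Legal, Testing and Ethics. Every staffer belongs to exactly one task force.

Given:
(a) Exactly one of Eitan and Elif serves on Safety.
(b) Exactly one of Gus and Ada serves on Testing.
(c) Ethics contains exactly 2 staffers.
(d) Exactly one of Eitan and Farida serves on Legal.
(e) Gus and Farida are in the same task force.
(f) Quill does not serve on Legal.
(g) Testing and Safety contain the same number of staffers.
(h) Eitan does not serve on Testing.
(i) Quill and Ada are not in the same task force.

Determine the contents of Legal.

Legal = {Farida, Gus}

From (f): Quill ∉ Legal.
From (h): Eitan ∉ Testing.
Suppose Ada ∈ Legal: no assignment then satisfies all the clues, so Ada ∉ Legal.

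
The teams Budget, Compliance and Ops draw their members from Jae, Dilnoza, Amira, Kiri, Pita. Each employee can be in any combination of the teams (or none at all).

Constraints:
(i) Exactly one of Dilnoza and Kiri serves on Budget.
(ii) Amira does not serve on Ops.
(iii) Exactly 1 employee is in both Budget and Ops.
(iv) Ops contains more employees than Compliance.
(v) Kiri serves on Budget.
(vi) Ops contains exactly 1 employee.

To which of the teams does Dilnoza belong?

Dilnoza: none

From (ii): Amira ∉ Ops.
From (v): Kiri ∈ Budget.
(i) (exactly one): Dilnoza ∉ Budget.
Suppose Dilnoza ∈ Compliance: no assignment then satisfies all the clues, so Dilnoza ∉ Compliance.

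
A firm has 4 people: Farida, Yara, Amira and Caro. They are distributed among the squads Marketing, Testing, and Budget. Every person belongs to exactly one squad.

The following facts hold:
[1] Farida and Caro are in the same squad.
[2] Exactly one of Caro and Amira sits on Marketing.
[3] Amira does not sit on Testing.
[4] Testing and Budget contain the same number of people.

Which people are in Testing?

Testing = {Yara}

From (3): Amira ∉ Testing.
Suppose Farida ∈ Testing: no assignment then satisfies all the clues, so Farida ∉ Testing.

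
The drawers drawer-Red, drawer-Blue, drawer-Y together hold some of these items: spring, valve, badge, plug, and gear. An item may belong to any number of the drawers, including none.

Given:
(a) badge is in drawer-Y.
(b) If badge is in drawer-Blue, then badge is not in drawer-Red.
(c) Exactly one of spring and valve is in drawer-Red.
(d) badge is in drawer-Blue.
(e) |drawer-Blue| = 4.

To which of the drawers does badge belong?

badge: drawer-Blue, drawer-Y

From (a): badge ∈ drawer-Y.
From (d): badge ∈ drawer-Blue.
(b): badge ∉ drawer-Red.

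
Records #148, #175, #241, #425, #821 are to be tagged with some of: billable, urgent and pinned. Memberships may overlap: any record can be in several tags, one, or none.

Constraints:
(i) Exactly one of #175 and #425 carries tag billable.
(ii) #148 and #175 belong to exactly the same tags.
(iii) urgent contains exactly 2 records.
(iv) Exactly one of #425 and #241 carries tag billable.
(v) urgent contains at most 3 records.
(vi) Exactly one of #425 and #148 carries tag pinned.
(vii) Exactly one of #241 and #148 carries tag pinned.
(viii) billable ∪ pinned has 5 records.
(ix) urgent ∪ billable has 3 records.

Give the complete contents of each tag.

billable = {#148, #175, #241}; urgent = {#148, #175}; pinned = {#241, #425, #821}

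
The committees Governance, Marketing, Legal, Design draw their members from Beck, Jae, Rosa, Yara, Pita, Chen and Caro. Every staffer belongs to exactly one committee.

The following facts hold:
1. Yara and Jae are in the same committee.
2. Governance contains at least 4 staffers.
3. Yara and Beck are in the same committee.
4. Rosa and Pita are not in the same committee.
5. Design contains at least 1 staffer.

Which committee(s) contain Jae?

Jae: Governance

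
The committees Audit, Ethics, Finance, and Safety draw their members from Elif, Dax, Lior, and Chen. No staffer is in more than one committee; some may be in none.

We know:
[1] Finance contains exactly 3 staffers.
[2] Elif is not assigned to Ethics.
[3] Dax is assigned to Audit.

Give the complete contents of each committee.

Audit = {Dax}; Ethics = {}; Finance = {Chen, Elif, Lior}; Safety = {}

From (2): Elif ∉ Ethics.
From (3): Dax ∈ Audit.
(1): only 3 candidates remain for Finance, so all are in.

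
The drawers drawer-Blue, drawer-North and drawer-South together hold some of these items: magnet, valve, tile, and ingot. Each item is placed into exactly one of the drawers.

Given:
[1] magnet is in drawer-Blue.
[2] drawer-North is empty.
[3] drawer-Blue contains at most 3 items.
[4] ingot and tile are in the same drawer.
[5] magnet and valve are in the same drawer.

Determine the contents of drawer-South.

drawer-South = {ingot, tile}

From (1): magnet ∈ drawer-Blue.
(2): drawer-North already has 0, so the rest are out.
(5): valve matches magnet: valve ∈ drawer-Blue.
Suppose tile ∉ drawer-South: no assignment then satisfies all the clues, so tile ∈ drawer-South.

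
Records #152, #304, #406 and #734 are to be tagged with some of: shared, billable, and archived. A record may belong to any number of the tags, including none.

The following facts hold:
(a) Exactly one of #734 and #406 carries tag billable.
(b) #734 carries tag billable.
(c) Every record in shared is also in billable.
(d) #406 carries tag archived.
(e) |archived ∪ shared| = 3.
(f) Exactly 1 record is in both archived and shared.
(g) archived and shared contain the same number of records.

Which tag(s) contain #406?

From (b): #734 ∈ billable.
From (d): #406 ∈ archived.
(a) (exactly one): #406 ∉ billable.
(c) contrapositive: #406 ∉ shared.

#406: archived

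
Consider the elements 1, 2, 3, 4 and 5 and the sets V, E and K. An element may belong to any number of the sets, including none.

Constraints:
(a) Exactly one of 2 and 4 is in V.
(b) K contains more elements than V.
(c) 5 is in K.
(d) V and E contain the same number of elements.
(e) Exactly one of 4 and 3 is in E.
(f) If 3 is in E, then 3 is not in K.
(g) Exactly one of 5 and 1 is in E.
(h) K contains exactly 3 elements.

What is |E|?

2

From (c): 5 ∈ K.
Suppose 2 ∈ E: no assignment then satisfies all the clues, so 2 ∉ E.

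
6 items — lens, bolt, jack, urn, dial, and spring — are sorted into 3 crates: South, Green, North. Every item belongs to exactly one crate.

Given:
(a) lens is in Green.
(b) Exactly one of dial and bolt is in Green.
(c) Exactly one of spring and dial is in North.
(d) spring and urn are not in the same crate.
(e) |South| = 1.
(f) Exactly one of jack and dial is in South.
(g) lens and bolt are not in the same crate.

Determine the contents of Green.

Green = {dial, lens, urn}

From (a): lens ∈ Green.
(g): bolt ∉ Green.
(b) (exactly one): dial ∈ Green.
(c) (exactly one): spring ∈ North.
(d): urn ∉ North.
(f) (exactly one): jack ∈ South.
(e): South already has 1, so the rest are out.
Only one crate left: bolt ∈ North.
Only one crate left: urn ∈ Green.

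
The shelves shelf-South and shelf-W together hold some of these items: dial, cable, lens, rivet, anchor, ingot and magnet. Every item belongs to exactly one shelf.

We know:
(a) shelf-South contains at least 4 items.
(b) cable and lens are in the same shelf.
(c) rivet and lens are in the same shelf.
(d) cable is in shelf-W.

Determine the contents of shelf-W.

shelf-W = {cable, lens, rivet}

From (d): cable ∈ shelf-W.
(b): lens matches cable: lens ∉ shelf-South.
(b): lens matches cable: lens ∈ shelf-W.
(c): rivet matches lens: rivet ∉ shelf-South.
(c): rivet matches lens: rivet ∈ shelf-W.
(a): only 4 candidates remain for shelf-South, so all are in.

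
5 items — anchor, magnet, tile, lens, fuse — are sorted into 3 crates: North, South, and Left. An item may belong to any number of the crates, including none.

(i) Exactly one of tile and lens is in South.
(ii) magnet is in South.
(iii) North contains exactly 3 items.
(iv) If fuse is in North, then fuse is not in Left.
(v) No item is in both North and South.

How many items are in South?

From (ii): magnet ∈ South.
(v) (disjoint): magnet ∉ North.
Suppose anchor ∉ North: no assignment then satisfies all the clues, so anchor ∈ North.

2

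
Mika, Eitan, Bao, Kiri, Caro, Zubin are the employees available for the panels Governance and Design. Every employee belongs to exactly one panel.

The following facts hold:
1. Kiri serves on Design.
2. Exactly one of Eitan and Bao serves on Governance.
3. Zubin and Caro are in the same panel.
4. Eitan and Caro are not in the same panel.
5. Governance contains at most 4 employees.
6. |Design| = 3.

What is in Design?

Design = {Eitan, Kiri, Mika}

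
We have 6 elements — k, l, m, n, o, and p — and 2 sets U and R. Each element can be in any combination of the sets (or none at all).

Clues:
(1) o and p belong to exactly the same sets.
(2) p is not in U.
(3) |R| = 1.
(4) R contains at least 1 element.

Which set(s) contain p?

From (2): p ∉ U.
(1): o matches p: o ∉ U.
Suppose p ∈ R: no assignment then satisfies all the clues, so p ∉ R.

p: none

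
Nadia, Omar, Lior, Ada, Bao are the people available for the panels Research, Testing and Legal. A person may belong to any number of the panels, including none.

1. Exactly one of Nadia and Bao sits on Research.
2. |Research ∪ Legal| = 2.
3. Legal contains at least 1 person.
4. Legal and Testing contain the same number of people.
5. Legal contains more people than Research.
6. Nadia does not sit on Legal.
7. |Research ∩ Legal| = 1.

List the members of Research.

Research = {Bao}

From (6): Nadia ∉ Legal.
Suppose Nadia ∈ Research: no assignment then satisfies all the clues, so Nadia ∉ Research.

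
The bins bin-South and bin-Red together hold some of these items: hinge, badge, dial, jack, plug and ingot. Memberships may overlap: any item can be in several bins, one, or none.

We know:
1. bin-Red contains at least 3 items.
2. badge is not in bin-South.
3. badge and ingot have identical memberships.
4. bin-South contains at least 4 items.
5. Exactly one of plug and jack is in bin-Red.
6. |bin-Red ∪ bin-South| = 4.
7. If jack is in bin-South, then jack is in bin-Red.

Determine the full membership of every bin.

bin-South = {dial, hinge, jack, plug}; bin-Red = {dial, hinge, jack}

From (2): badge ∉ bin-South.
(3): ingot matches badge: ingot ∉ bin-South.
(4): only 4 candidates remain for bin-South, so all are in.
(7): jack ∈ bin-Red.
(5) (exactly one): plug ∉ bin-Red.
Suppose hinge ∉ bin-Red: no assignment then satisfies all the clues, so hinge ∈ bin-Red.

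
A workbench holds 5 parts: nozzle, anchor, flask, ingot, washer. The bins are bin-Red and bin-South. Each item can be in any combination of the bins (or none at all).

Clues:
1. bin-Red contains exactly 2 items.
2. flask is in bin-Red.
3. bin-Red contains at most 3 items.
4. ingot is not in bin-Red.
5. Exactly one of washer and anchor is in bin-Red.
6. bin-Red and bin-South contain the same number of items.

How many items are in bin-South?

2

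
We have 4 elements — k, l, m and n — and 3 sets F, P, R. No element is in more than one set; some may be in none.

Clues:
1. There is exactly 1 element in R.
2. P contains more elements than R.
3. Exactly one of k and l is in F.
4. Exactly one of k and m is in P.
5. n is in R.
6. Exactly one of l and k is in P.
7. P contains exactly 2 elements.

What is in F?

F = {k}

From (5): n ∈ R.
(1): R already has 1, so the rest are out.
Suppose k ∉ F: no assignment then satisfies all the clues, so k ∈ F.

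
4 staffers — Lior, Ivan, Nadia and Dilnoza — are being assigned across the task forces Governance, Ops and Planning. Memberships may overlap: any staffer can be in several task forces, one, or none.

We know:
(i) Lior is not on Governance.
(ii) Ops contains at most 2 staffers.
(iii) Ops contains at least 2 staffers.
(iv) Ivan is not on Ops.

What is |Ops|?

2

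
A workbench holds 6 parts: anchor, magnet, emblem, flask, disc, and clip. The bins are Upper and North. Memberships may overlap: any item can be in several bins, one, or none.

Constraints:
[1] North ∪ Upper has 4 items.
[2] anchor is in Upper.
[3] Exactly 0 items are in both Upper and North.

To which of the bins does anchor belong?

anchor: Upper

From (2): anchor ∈ Upper.
Suppose anchor ∈ North: no assignment then satisfies all the clues, so anchor ∉ North.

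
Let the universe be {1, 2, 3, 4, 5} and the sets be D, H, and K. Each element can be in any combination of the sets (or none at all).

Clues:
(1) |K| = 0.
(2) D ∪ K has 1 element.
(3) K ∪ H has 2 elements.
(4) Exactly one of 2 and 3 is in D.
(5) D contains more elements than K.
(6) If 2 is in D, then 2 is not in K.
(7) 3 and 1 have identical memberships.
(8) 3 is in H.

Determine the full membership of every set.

From (8): 3 ∈ H.
(1): K already has 0, so the rest are out.
(7): 1 matches 3: 1 ∈ H.
Suppose 1 ∈ D: no assignment then satisfies all the clues, so 1 ∉ D.

D = {2}; H = {1, 3}; K = {}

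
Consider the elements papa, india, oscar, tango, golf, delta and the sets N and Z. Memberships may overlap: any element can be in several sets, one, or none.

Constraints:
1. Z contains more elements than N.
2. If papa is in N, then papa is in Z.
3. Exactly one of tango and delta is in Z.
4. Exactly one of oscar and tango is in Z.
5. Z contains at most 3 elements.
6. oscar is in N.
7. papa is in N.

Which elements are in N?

N = {oscar, papa}

From (6): oscar ∈ N.
From (7): papa ∈ N.
(2): papa ∈ Z.
Suppose india ∈ N: no assignment then satisfies all the clues, so india ∉ N.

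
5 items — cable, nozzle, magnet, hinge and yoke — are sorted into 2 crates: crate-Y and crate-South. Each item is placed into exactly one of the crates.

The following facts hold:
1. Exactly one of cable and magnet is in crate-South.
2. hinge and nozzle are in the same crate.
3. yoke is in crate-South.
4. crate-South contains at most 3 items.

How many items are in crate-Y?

From (3): yoke ∈ crate-South.
Suppose nozzle ∉ crate-Y: no assignment then satisfies all the clues, so nozzle ∈ crate-Y.

3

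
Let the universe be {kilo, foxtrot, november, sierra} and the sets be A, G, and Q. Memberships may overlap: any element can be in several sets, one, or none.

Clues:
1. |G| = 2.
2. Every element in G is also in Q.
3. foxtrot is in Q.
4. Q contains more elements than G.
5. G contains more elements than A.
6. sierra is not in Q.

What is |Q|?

3

From (3): foxtrot ∈ Q.
From (6): sierra ∉ Q.
(2) contrapositive: sierra ∉ G.
Suppose kilo ∉ Q: no assignment then satisfies all the clues, so kilo ∈ Q.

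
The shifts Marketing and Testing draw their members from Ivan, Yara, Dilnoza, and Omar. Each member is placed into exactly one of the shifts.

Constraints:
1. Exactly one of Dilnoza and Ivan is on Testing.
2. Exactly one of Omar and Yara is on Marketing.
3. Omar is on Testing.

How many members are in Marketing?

2

From (3): Omar ∈ Testing.
(2) (exactly one): Yara ∈ Marketing.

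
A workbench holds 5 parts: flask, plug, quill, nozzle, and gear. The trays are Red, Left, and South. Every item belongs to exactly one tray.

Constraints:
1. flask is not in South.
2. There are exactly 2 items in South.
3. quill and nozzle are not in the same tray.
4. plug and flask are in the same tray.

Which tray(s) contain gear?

gear: South

From (1): flask ∉ South.
(4): plug matches flask: plug ∉ South.
Suppose gear ∈ Red: no assignment then satisfies all the clues, so gear ∉ Red.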